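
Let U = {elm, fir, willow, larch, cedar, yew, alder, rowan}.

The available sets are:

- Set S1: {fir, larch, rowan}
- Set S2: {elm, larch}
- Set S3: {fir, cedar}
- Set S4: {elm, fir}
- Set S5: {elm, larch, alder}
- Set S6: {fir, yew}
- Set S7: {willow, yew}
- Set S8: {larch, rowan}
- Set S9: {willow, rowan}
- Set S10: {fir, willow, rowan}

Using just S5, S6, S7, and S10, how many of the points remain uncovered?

1

Union of S5, S6, S7, S10 = {elm, fir, willow, larch, yew, alder, rowan}.
Not covered: cedar — 1 point.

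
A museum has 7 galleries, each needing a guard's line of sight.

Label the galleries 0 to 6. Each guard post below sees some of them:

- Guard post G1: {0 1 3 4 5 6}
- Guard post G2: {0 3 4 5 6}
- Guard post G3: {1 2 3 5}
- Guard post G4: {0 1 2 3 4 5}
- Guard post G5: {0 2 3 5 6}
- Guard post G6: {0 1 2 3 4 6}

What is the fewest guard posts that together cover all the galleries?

Take {G2, G4}. Their union is {0, 1, 2, 3, 4, 5, 6}, which is all 7 galleries.
No single guard post has all 7 galleries (the largest, G1, has 6), so 2 is optimal.

2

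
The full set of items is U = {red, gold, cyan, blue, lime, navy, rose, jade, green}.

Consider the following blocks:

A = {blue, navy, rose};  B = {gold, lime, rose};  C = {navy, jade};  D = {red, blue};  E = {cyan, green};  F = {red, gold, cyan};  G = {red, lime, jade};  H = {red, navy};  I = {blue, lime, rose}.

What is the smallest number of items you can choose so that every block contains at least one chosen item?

4

The 4 items {red, cyan, navy, rose} hit every block.
The blocks B, C, D, E are pairwise disjoint, so any hitting set needs a separate item for each — at least 4. Hence 4 is optimal.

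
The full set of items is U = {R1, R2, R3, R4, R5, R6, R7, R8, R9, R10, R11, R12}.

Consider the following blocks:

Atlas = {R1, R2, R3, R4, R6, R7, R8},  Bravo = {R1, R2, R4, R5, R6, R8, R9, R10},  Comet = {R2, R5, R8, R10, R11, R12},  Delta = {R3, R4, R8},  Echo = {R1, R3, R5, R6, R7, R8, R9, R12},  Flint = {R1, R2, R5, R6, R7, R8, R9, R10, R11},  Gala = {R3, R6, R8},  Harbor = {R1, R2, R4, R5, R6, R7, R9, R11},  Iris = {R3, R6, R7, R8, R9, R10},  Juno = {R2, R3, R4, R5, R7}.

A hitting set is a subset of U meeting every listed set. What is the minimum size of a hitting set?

2

The 2 items {R5, R8} hit every block.
No single item lies in every block, so at least 2 are needed and 2 is optimal.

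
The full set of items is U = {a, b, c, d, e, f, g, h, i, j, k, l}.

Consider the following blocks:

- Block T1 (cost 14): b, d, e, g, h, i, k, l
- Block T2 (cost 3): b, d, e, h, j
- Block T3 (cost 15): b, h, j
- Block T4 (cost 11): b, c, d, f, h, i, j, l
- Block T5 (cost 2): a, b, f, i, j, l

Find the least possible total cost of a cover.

27

T1, T4, T5 together cover every item (T1 ∪ T4 ∪ T5 = {a, b, c, d, e, f, g, h, i, j, k, l}); total cost 14 + 11 + 2 = 27.
The greedy pick T5, T2, T1, T4 costs 30; no covering selection beats 27.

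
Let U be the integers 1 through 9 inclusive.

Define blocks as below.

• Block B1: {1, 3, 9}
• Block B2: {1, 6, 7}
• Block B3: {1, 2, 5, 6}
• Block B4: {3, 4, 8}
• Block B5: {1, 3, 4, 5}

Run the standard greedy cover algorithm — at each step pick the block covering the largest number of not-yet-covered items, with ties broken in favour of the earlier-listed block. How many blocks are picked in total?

Greedy: pick B3 (covers 4 new) → pick B4 (covers 3 new) → pick B1 (covers 1 new) → pick B2 (covers 1 new). Total picks: 4.

4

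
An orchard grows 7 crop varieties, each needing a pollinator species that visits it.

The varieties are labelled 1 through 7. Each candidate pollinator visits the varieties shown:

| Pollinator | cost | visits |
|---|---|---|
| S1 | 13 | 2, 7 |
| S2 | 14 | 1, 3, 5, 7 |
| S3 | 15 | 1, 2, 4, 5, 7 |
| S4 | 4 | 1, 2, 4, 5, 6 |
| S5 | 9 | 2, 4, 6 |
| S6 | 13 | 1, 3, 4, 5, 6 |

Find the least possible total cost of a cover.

18

S2, S4 together cover every variety (S2 ∪ S4 = {1, 2, 3, 4, 5, 6, 7}); total cost 14 + 4 = 18.
No covering selection has total cost below 18.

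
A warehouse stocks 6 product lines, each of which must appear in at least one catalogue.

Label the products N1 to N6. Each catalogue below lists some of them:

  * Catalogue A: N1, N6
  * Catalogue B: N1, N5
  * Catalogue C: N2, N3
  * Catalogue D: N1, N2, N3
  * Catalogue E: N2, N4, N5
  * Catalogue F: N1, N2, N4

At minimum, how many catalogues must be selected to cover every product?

3

A and D and E together: A ∪ D ∪ E = {N1, N2, N3, N4, N5, N6} — every product is covered.
Only A contains N6, so A is forced; the remaining 4 products need at least 2 more catalogues (each remaining catalogue adds at most 3) — so at least 3 catalogues are needed, and 3 is optimal.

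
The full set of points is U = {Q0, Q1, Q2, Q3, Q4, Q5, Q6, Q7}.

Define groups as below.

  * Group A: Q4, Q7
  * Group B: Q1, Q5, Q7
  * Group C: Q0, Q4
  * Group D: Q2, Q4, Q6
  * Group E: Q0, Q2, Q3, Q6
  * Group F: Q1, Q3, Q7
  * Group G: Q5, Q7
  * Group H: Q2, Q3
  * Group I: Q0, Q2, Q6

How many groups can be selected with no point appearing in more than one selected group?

B, C, H are pairwise disjoint (B={Q1,Q5,Q7}; C={Q0,Q4}; H={Q2,Q3}).
Every remaining group overlaps one of these, and no 4 of the listed groups are pairwise disjoint, so 3 is the maximum.

3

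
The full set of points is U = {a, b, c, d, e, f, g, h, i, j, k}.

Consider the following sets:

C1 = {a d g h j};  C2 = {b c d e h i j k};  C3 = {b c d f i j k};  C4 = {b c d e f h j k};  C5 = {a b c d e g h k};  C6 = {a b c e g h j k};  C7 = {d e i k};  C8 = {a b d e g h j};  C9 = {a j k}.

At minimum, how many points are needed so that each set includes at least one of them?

2

Take T = {j, k}. Each listed set contains at least one of these, so T is a hitting set of size 2.
No single point lies in every set, so at least 2 are needed and 2 is optimal.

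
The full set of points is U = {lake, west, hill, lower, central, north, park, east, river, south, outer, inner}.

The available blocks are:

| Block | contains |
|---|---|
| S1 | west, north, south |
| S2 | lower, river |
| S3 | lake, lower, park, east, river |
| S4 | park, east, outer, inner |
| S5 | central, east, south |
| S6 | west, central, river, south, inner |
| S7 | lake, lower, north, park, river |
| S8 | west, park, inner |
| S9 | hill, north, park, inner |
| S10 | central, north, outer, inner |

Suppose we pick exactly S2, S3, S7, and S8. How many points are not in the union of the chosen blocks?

4

Union of S2, S3, S7, S8 = {lake, west, lower, north, park, east, river, inner}.
Not covered: hill, central, south, outer — 4 points.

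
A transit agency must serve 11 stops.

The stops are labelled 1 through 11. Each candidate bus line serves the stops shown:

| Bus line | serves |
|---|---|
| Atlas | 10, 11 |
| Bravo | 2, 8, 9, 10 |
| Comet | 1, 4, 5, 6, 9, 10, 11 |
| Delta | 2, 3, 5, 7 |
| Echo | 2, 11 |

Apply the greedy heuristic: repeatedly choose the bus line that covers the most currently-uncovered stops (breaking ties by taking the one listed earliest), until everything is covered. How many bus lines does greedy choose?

Greedy: pick Comet (covers 7 new) → pick Delta (covers 3 new) → pick Bravo (covers 1 new). Total picks: 3.

3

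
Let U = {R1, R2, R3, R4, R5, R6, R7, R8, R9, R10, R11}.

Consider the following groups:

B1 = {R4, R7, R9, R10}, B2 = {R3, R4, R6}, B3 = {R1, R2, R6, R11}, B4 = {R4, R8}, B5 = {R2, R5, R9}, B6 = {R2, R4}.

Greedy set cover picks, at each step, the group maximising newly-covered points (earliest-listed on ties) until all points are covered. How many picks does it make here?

5

Greedy: pick B1 (covers 4 new) → pick B3 (covers 4 new) → pick B2 (covers 1 new) → pick B4 (covers 1 new) → pick B5 (covers 1 new). Total picks: 5.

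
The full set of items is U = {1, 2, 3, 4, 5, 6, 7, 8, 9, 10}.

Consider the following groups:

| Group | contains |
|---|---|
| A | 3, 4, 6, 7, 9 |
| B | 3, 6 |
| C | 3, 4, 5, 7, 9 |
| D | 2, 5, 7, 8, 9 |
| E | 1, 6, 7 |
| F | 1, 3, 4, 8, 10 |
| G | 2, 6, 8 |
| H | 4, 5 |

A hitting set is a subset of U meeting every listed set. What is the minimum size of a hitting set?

3

Take T = {1, 5, 6}. Each listed group contains at least one of these, so T is a hitting set of size 3.
No choice of 2 items meets every group, so 3 is the minimum.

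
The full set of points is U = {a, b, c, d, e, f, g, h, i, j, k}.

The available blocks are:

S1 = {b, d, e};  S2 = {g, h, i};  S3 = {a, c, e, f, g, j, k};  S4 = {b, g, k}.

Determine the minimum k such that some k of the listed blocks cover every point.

3

S1 and S2 and S3 together: S1 ∪ S2 ∪ S3 = {a, b, c, d, e, f, g, h, i, j, k} — every point is covered.
Only S3 contains a, so S3 is forced; the remaining 4 points need at least 2 more blocks (each remaining block adds at most 2) — so at least 3 blocks are needed, and 3 is optimal.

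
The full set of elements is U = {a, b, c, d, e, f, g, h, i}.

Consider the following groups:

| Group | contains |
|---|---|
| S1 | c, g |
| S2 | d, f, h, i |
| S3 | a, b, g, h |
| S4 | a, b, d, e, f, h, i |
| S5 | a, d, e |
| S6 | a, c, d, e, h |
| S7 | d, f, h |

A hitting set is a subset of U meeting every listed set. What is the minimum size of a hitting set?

Take T = {d, g}. Each listed group contains at least one of these, so T is a hitting set of size 2.
The groups S1, S7 are pairwise disjoint, so any hitting set needs a separate element for each — at least 2. Hence 2 is optimal.

2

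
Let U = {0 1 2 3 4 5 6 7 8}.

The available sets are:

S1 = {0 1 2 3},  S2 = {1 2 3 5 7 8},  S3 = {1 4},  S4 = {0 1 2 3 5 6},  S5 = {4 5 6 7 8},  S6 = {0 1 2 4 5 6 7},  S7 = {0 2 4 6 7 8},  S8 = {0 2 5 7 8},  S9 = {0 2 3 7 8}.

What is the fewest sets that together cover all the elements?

Take {S4, S5}. Their union is {0, 1, 2, 3, 4, 5, 6, 7, 8}, which is all 9 elements.
No single set has all 9 elements (the largest, S6, has 7), so 2 is optimal.

2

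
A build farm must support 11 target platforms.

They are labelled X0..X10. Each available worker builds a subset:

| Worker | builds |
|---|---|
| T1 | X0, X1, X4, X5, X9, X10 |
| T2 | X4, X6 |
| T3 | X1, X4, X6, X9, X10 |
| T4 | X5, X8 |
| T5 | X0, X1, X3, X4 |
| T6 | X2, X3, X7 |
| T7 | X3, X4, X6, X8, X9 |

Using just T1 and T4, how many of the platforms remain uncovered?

Union of T1, T4 = {X0, X1, X4, X5, X8, X9, X10}.
Not covered: X2, X3, X6, X7 — 4 platforms.

4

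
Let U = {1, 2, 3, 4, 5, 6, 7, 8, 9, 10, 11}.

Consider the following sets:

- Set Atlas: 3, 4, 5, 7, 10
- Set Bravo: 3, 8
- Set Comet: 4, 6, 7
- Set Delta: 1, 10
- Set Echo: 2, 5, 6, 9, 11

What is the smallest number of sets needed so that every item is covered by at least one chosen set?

Atlas and Bravo and Delta and Echo together: Atlas ∪ Bravo ∪ Delta ∪ Echo = {1, 2, 3, 4, 5, 6, 7, 8, 9, 10, 11} — every item is covered.
No 3 of the 5 sets cover everything (all 10 combinations miss at least one item), so 4 is optimal.

4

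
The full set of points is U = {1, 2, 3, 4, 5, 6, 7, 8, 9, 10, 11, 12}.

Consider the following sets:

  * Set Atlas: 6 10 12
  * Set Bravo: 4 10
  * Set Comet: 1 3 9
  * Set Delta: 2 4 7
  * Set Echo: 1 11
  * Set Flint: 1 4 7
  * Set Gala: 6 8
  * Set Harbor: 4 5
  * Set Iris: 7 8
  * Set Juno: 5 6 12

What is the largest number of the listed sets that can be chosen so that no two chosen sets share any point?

4

Atlas, Comet, Harbor, Iris are pairwise disjoint (Atlas={6,10,12}; Comet={1,3,9}; Harbor={4,5}; Iris={7,8}).
Every remaining set overlaps one of these, and no 5 of the listed sets are pairwise disjoint, so 4 is the maximum.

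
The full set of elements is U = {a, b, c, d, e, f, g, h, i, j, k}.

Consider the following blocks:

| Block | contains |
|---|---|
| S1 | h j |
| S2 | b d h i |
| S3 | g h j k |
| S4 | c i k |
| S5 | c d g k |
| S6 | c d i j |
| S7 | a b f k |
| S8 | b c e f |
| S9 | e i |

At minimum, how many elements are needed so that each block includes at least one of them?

4

The 4 elements {b, i, j, k} hit every block.
No choice of 3 elements meets every block, so 4 is the minimum.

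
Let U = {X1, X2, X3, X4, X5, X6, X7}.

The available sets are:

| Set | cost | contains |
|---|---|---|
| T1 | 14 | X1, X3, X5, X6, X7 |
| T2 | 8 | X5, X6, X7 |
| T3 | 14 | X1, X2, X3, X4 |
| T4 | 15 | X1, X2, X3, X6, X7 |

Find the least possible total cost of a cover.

22

T2, T3 together cover every element (T2 ∪ T3 = {X1, X2, X3, X4, X5, X6, X7}); total cost 8 + 14 = 22.
No covering selection has total cost below 22.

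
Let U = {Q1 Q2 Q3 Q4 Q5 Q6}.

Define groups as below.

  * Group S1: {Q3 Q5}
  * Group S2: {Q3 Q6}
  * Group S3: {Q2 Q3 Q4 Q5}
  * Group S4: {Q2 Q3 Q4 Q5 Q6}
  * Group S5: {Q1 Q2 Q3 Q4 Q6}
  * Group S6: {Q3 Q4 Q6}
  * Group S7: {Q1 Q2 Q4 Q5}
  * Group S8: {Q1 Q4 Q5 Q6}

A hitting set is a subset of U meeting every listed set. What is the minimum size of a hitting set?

2

The 2 items {Q3, Q4} hit every group.
The groups S2, S7 are pairwise disjoint, so any hitting set needs a separate item for each — at least 2. Hence 2 is optimal.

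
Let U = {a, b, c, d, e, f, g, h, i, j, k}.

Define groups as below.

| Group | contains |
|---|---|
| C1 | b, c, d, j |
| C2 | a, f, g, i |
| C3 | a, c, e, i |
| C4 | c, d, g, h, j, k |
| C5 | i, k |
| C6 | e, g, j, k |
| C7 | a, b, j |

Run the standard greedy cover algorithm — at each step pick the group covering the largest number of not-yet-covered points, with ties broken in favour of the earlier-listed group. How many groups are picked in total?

4

Greedy: pick C4 (covers 6 new) → pick C2 (covers 3 new) → pick C1 (covers 1 new) → pick C3 (covers 1 new). Total picks: 4.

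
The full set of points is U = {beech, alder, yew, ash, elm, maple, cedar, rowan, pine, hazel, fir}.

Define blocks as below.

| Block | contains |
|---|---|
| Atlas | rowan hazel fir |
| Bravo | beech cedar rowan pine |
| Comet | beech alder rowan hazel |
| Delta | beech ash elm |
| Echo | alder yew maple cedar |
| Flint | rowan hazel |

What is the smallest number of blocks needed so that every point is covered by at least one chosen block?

4

Atlas, Bravo, Delta, and Echo cover everything between them: the union {beech, alder, yew, ash, elm, maple, cedar, rowan, pine, hazel, fir} is all of U.
Only Echo contains yew, so Echo is forced; the remaining 7 points need at least 3 more blocks (each remaining block adds at most 3) — so at least 4 blocks are needed, and 4 is optimal.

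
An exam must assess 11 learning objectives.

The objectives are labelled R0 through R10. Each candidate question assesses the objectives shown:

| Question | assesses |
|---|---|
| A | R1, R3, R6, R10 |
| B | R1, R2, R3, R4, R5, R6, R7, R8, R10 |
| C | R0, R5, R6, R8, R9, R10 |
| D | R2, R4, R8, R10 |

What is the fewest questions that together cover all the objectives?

B and C together: B ∪ C = {R0, R1, R2, R3, R4, R5, R6, R7, R8, R9, R10} — every objective is covered.
No single question has all 11 objectives (the largest, B, has 9), so 2 is optimal.

2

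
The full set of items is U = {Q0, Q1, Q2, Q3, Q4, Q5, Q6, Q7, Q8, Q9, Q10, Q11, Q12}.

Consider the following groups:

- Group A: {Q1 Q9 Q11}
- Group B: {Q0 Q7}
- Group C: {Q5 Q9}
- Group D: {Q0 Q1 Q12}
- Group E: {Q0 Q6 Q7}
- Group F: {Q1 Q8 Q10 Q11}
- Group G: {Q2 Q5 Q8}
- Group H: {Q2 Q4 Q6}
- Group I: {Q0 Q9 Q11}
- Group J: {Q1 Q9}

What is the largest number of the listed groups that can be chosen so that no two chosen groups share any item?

B, C, F, H are pairwise disjoint (B={Q0,Q7}; C={Q5,Q9}; F={Q1,Q8,Q10,Q11}; H={Q2,Q4,Q6}).
Every remaining group overlaps one of these, and no 5 of the listed groups are pairwise disjoint, so 4 is the maximum.

4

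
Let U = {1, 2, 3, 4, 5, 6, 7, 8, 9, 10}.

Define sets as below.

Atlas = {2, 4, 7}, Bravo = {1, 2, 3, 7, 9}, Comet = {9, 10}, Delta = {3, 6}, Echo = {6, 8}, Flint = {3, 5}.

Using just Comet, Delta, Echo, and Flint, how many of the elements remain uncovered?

Union of Comet, Delta, Echo, Flint = {3, 5, 6, 8, 9, 10}.
Not covered: 1, 2, 4, 7 — 4 elements.

4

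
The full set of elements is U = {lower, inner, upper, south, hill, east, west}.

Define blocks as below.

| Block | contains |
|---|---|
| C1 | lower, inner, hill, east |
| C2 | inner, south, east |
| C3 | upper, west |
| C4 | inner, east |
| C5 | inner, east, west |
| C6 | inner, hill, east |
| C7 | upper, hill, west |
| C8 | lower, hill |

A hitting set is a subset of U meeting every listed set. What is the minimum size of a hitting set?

H = {lower, inner, upper} meets every block (each contains at least one member of H), and |H| = 3.
The blocks C2, C3, C8 are pairwise disjoint, so any hitting set needs a separate element for each — at least 3. Hence 3 is optimal.

3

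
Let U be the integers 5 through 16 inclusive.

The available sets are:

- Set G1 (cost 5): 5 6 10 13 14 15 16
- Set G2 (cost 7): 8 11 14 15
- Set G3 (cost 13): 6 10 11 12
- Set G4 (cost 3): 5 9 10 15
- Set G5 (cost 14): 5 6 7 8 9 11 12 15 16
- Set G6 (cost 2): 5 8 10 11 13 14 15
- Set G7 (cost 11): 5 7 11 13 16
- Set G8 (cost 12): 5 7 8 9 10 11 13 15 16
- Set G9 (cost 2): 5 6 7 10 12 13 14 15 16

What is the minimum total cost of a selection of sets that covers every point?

7

G4, G6, G9 together cover every point (G4 ∪ G6 ∪ G9 = {5, 6, 7, 8, 9, 10, 11, 12, 13, 14, 15, 16}); total cost 3 + 2 + 2 = 7.
No covering selection has total cost below 7.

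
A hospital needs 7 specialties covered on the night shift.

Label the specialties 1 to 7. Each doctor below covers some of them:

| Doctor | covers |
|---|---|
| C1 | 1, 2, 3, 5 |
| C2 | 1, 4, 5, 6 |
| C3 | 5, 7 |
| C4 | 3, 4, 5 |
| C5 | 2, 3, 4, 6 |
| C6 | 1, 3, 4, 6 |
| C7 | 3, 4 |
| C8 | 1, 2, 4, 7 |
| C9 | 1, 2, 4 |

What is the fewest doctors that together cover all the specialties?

3

Take {C3, C5, C8}. Their union is {1, 2, 3, 4, 5, 6, 7}, which is all 7 specialties.
No 2 of the 9 doctors cover everything (all 36 combinations miss at least one specialty), so 3 is optimal.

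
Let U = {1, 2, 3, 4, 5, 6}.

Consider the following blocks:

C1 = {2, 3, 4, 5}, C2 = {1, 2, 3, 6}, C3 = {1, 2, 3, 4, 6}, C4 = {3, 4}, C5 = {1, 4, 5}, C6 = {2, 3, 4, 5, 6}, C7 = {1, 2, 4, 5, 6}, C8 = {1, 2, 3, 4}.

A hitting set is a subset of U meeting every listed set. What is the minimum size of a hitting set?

The 2 elements {3, 5} hit every block.
No single element lies in every block, so at least 2 are needed and 2 is optimal.

2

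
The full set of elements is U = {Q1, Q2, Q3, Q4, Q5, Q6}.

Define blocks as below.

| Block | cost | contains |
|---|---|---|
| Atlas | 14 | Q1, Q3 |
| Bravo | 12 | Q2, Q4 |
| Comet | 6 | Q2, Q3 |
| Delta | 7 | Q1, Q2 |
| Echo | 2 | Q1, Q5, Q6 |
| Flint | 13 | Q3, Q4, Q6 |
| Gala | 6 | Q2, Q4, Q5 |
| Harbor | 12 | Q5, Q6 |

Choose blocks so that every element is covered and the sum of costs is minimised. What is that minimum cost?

Comet, Echo, Gala together cover every element (Comet ∪ Echo ∪ Gala = {Q1, Q2, Q3, Q4, Q5, Q6}); total cost 6 + 2 + 6 = 14.
No covering selection has total cost below 14.

14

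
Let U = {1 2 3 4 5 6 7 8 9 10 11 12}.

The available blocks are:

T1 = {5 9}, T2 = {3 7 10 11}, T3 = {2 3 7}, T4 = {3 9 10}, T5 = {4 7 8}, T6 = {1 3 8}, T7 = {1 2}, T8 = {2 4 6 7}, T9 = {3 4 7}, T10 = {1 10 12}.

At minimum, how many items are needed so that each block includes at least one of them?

3

H = {1, 7, 9} meets every block (each contains at least one member of H), and |H| = 3.
The blocks T1, T9, T10 are pairwise disjoint, so any hitting set needs a separate item for each — at least 3. Hence 3 is optimal.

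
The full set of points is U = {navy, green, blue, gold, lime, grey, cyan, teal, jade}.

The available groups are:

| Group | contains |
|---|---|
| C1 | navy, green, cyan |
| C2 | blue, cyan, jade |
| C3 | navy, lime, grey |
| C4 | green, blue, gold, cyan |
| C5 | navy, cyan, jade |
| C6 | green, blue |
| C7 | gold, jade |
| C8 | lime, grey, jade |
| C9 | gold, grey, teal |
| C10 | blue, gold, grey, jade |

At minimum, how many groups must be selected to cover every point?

4

C2, C3, C6, and C9 cover everything between them: the union {navy, green, blue, gold, lime, grey, cyan, teal, jade} is all of U.
No 3 of the 10 groups cover everything (all 120 combinations miss at least one point), so 4 is optimal.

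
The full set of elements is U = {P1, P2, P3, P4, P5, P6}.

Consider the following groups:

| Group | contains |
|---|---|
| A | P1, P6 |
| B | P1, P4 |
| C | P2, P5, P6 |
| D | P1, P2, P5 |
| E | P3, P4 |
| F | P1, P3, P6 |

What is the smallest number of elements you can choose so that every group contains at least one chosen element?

3

The 3 elements {P2, P4, P6} hit every group.
No choice of 2 elements meets every group, so 3 is the minimum.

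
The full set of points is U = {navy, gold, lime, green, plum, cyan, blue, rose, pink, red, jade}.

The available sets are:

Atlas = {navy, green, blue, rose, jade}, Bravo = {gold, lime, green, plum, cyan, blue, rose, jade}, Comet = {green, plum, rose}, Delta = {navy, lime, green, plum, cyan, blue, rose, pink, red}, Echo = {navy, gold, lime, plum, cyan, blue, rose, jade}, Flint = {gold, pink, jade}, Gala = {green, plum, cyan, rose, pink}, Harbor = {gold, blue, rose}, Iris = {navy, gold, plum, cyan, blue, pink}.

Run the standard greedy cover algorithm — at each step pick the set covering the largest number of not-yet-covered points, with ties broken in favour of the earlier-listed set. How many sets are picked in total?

2

Greedy: pick Delta (covers 9 new) → pick Bravo (covers 2 new). Total picks: 2.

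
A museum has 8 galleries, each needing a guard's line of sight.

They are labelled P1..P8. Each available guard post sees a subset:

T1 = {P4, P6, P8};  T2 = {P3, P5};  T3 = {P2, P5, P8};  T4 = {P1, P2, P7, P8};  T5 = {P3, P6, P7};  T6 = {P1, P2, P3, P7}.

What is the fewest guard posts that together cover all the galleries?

Take {T1, T3, T6}. Their union is {P1, P2, P3, P4, P5, P6, P7, P8}, which is all 8 galleries.
Only T1 contains P4, so T1 is forced; the remaining 5 galleries need at least 2 more guard posts (each remaining guard post adds at most 4) — so at least 3 guard posts are needed, and 3 is optimal.

3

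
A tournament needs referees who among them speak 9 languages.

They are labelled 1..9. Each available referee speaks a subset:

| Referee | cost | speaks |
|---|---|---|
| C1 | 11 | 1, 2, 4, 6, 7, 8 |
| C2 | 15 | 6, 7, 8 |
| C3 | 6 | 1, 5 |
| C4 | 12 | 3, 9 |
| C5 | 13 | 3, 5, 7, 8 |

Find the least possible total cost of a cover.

29

C1, C3, C4 together cover every language (C1 ∪ C3 ∪ C4 = {1, 2, 3, 4, 5, 6, 7, 8, 9}); total cost 11 + 6 + 12 = 29.
No covering selection has total cost below 29.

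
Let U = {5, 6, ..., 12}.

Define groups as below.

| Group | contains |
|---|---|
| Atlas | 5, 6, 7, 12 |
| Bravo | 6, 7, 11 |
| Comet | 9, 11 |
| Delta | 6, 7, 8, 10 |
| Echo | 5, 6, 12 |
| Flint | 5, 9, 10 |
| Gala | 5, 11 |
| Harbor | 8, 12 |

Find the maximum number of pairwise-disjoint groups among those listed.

Bravo, Flint, Harbor are pairwise disjoint (Bravo={6,7,11}; Flint={5,9,10}; Harbor={8,12}).
Every remaining group overlaps one of these, and no 4 of the listed groups are pairwise disjoint, so 3 is the maximum.

3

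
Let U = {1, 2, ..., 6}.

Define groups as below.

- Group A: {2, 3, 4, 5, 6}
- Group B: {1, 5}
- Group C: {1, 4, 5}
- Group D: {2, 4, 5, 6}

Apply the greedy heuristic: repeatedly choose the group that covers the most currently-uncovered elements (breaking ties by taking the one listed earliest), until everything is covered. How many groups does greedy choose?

Greedy: pick A (covers 5 new) → pick B (covers 1 new). Total picks: 2.

2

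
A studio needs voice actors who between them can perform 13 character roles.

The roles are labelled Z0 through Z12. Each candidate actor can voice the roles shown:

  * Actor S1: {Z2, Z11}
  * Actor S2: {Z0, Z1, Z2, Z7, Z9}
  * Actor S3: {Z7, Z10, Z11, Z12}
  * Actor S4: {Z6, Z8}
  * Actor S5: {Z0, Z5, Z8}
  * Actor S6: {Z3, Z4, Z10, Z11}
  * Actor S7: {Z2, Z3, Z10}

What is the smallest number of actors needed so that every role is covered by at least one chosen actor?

Take {S2, S3, S4, S5, S6}. Their union is {Z0, Z1, Z2, Z3, Z4, Z5, Z6, Z7, Z8, Z9, Z10, Z11, Z12}, which is all 13 roles.
No 4 of the 7 actors cover everything (all 35 combinations miss at least one role), so 5 is optimal.

5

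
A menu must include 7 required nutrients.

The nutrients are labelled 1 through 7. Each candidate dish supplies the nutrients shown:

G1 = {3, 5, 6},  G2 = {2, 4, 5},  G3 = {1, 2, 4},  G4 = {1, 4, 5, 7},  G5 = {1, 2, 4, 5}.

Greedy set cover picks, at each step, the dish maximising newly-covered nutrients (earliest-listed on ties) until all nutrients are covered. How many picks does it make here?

Greedy: pick G4 (covers 4 new) → pick G1 (covers 2 new) → pick G2 (covers 1 new). Total picks: 3.

3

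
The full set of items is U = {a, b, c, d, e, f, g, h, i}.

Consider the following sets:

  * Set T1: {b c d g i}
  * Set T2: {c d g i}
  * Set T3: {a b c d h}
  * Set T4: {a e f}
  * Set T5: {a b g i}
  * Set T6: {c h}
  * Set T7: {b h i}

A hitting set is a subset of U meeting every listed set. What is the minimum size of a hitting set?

3

The 3 items {a, c, i} hit every set.
No choice of 2 items meets every set, so 3 is the minimum.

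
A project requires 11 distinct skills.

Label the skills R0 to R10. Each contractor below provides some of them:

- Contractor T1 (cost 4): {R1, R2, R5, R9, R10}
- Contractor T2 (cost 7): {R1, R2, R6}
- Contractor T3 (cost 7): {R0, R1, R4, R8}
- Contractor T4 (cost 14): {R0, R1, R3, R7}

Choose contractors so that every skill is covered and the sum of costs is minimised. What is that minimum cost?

32

T1, T2, T3, T4 together cover every skill (T1 ∪ T2 ∪ T3 ∪ T4 = {R0, R1, R2, R3, R4, R5, R6, R7, R8, R9, R10}); total cost 4 + 7 + 7 + 14 = 32.
No covering selection has total cost below 32.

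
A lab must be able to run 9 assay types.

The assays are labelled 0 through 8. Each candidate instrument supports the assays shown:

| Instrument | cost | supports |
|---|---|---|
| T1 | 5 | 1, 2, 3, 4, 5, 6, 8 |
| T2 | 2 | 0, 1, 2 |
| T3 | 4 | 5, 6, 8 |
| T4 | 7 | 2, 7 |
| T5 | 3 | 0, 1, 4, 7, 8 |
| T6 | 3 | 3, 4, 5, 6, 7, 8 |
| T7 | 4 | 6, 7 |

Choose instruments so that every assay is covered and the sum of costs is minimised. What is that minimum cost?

5

T2, T6 together cover every assay (T2 ∪ T6 = {0, 1, 2, 3, 4, 5, 6, 7, 8}); total cost 2 + 3 = 5.
No covering selection has total cost below 5.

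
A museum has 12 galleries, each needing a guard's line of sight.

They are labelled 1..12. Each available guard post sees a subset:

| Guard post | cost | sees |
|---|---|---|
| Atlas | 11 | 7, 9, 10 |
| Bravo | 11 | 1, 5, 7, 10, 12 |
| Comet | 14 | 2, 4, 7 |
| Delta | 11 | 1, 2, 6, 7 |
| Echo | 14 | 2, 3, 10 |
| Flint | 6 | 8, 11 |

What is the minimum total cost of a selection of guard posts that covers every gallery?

Atlas, Bravo, Comet, Delta, Echo, Flint together cover every gallery (Atlas ∪ Bravo ∪ Comet ∪ Delta ∪ Echo ∪ Flint = {1, 2, 3, 4, 5, 6, 7, 8, 9, 10, 11, 12}); total cost 11 + 11 + 14 + 11 + 14 + 6 = 67.
No covering selection has total cost below 67.

67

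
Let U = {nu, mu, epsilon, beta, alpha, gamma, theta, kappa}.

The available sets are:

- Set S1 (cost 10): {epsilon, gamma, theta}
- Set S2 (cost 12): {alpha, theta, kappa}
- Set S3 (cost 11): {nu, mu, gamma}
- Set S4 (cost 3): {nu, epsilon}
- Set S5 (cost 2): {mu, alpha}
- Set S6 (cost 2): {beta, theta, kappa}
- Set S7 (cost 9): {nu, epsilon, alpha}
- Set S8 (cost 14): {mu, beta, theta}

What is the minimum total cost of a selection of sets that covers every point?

S1, S4, S5, S6 together cover every point (S1 ∪ S4 ∪ S5 ∪ S6 = {nu, mu, epsilon, beta, alpha, gamma, theta, kappa}); total cost 10 + 3 + 2 + 2 = 17.
No covering selection has total cost below 17.

17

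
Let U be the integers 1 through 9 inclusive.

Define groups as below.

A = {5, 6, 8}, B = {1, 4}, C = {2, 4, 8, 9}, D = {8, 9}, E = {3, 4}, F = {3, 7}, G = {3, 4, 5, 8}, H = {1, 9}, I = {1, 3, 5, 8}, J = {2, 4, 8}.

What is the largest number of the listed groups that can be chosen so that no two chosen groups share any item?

3

A, F, H are pairwise disjoint (A={5,6,8}; F={3,7}; H={1,9}).
Every remaining group overlaps one of these, and no 4 of the listed groups are pairwise disjoint, so 3 is the maximum.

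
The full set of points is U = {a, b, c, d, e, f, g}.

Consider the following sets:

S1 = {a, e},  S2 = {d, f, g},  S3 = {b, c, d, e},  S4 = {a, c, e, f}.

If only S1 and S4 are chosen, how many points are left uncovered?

Union of S1, S4 = {a, c, e, f}.
Not covered: b, d, g — 3 points.

3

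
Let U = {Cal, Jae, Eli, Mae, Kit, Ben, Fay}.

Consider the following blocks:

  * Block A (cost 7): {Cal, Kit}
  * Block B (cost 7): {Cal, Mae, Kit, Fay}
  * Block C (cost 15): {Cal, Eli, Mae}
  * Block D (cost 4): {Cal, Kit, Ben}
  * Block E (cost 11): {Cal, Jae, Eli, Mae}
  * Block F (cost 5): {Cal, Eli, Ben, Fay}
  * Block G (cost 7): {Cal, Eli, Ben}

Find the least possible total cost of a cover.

20

D, E, F together cover every item (D ∪ E ∪ F = {Cal, Jae, Eli, Mae, Kit, Ben, Fay}); total cost 4 + 11 + 5 = 20.
The greedy pick F, B, E costs 23; no covering selection beats 20.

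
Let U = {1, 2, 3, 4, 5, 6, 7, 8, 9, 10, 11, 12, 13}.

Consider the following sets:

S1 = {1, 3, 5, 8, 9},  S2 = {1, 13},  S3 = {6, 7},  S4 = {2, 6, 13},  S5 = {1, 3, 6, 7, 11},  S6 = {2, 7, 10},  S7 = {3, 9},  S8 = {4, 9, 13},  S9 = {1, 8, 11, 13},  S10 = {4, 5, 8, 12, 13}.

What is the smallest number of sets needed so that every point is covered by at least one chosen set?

Take {S5, S6, S7, S10}. Their union is {1, 2, 3, 4, 5, 6, 7, 8, 9, 10, 11, 12, 13}, which is all 13 points.
No 3 of the 10 sets cover everything (all 120 combinations miss at least one point), so 4 is optimal.

4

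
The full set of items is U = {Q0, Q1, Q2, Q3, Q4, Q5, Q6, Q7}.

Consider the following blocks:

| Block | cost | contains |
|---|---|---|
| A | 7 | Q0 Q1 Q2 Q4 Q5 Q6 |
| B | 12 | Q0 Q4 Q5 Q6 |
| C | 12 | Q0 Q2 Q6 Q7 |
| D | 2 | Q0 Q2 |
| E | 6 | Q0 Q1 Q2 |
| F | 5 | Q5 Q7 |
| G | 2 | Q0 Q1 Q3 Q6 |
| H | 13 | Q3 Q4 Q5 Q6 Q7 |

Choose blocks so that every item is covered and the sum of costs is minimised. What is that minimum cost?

14

A, F, G together cover every item (A ∪ F ∪ G = {Q0, Q1, Q2, Q3, Q4, Q5, Q6, Q7}); total cost 7 + 5 + 2 = 14.
The greedy pick G, D, F, A costs 16; no covering selection beats 14.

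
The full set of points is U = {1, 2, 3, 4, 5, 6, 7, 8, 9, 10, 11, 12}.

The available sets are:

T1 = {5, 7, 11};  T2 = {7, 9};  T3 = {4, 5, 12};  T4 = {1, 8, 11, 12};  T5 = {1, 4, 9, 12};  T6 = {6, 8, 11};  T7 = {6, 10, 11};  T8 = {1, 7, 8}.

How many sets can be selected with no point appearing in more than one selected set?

3

T3, T7, T8 are pairwise disjoint (T3={4,5,12}; T7={6,10,11}; T8={1,7,8}).
Every remaining set overlaps one of these, and no 4 of the listed sets are pairwise disjoint, so 3 is the maximum.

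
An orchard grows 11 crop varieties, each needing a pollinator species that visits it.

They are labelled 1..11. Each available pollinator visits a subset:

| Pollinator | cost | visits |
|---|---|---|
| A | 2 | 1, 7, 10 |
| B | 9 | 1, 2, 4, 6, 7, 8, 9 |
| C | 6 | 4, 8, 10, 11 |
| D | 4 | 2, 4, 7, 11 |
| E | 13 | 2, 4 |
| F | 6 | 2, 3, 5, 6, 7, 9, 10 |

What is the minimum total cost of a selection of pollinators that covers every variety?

14

A, C, F together cover every variety (A ∪ C ∪ F = {1, 2, 3, 4, 5, 6, 7, 8, 9, 10, 11}); total cost 2 + 6 + 6 = 14.
No covering selection has total cost below 14.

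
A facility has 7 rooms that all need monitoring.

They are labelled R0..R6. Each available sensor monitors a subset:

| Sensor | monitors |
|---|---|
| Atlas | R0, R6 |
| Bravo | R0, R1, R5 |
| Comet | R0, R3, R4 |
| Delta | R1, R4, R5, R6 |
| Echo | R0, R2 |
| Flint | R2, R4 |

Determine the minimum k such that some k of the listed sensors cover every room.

3

Take {Comet, Delta, Flint}. Their union is {R0, R1, R2, R3, R4, R5, R6}, which is all 7 rooms.
Only Comet contains R3, so Comet is forced; the remaining 4 rooms need at least 2 more sensors (each remaining sensor adds at most 3) — so at least 3 sensors are needed, and 3 is optimal.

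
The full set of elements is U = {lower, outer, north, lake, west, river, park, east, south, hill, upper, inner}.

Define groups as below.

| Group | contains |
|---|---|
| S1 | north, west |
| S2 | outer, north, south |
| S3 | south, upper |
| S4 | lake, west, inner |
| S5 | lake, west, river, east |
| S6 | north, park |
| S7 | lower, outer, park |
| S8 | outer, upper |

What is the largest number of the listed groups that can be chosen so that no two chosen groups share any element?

3

S3, S4, S6 are pairwise disjoint (S3={south,upper}; S4={lake,west,inner}; S6={north,park}).
Every remaining group overlaps one of these, and no 4 of the listed groups are pairwise disjoint, so 3 is the maximum.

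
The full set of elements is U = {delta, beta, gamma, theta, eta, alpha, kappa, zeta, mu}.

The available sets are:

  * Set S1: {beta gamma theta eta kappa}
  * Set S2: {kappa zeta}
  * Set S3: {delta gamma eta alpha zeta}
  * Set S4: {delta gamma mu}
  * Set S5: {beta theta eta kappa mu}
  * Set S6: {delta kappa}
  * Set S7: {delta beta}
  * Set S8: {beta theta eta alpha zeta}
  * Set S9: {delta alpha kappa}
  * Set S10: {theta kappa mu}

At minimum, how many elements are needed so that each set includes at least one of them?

3

H = {beta, gamma, kappa} meets every set (each contains at least one member of H), and |H| = 3.
No choice of 2 elements meets every set, so 3 is the minimum.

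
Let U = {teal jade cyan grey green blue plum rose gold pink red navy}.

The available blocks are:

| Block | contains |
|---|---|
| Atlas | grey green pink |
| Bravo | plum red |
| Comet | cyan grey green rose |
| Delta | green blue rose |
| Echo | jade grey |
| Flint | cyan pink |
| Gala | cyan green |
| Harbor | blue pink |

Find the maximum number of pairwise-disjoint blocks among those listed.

Bravo, Delta, Echo, Flint are pairwise disjoint (Bravo={plum,red}; Delta={green,blue,rose}; Echo={jade,grey}; Flint={cyan,pink}).
Every remaining block overlaps one of these, and no 5 of the listed blocks are pairwise disjoint, so 4 is the maximum.

4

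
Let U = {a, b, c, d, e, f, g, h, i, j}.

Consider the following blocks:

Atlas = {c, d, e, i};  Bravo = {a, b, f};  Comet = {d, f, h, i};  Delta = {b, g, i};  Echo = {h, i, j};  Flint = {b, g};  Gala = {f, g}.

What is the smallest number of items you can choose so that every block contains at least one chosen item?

3

The 3 items {a, g, i} hit every block.
No choice of 2 items meets every block, so 3 is the minimum.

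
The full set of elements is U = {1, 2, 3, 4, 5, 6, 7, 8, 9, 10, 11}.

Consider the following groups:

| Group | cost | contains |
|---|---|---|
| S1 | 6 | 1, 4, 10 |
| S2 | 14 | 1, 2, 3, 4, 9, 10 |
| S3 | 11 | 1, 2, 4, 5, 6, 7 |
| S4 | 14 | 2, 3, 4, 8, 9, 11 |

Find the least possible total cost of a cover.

S1, S3, S4 together cover every element (S1 ∪ S3 ∪ S4 = {1, 2, 3, 4, 5, 6, 7, 8, 9, 10, 11}); total cost 6 + 11 + 14 = 31.
No covering selection has total cost below 31.

31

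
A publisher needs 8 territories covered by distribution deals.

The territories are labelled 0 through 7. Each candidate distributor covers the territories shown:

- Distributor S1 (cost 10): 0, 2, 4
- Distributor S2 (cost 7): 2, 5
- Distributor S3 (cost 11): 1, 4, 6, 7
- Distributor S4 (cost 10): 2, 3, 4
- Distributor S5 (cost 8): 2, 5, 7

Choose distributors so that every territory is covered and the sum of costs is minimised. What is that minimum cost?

S1, S2, S3, S4 together cover every territory (S1 ∪ S2 ∪ S3 ∪ S4 = {0, 1, 2, 3, 4, 5, 6, 7}); total cost 10 + 7 + 11 + 10 = 38.
The greedy pick S5, S3, S1, S4 costs 39; no covering selection beats 38.

38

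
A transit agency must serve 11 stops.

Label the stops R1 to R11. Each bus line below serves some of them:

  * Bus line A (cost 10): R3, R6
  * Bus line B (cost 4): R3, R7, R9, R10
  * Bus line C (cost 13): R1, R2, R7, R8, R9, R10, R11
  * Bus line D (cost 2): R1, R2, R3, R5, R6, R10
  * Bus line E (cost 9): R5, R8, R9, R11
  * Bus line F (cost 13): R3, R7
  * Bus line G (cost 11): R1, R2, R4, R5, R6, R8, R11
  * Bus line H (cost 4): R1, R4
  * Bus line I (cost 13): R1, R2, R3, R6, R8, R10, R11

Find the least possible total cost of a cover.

B, G together cover every stop (B ∪ G = {R1, R2, R3, R4, R5, R6, R7, R8, R9, R10, R11}); total cost 4 + 11 = 15.
The greedy pick D, B, G costs 17; no covering selection beats 15.

15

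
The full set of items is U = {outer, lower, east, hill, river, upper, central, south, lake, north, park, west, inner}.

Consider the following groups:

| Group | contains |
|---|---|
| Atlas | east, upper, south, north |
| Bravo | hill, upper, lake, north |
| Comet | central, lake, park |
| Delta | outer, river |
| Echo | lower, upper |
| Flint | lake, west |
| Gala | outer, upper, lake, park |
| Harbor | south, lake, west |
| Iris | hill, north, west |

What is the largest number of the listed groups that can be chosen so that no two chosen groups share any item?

Comet, Delta, Echo, Iris are pairwise disjoint (Comet={central,lake,park}; Delta={outer,river}; Echo={lower,upper}; Iris={hill,north,west}).
Every remaining group overlaps one of these, and no 5 of the listed groups are pairwise disjoint, so 4 is the maximum.

4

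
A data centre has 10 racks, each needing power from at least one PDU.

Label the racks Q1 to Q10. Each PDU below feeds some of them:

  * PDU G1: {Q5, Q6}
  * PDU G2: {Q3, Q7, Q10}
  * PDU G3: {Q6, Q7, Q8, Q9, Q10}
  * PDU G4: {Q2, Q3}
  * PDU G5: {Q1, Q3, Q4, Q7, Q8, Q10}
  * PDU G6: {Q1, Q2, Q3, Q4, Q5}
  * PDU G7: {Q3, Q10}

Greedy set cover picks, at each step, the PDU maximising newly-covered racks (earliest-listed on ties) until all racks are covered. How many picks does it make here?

Greedy: pick G5 (covers 6 new) → pick G1 (covers 2 new) → pick G3 (covers 1 new) → pick G4 (covers 1 new). Total picks: 4.
(The true minimum cover uses only 2 PDUs, so greedy is not optimal here.)

4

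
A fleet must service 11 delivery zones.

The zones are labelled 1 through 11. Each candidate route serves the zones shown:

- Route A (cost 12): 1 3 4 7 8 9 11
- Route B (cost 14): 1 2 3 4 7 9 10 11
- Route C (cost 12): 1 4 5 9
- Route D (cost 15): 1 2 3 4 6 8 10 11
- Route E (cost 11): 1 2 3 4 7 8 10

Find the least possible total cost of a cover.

38

C, D, E together cover every zone (C ∪ D ∪ E = {1, 2, 3, 4, 5, 6, 7, 8, 9, 10, 11}); total cost 12 + 15 + 11 = 38.
The greedy pick E, A, C, D costs 50; no covering selection beats 38.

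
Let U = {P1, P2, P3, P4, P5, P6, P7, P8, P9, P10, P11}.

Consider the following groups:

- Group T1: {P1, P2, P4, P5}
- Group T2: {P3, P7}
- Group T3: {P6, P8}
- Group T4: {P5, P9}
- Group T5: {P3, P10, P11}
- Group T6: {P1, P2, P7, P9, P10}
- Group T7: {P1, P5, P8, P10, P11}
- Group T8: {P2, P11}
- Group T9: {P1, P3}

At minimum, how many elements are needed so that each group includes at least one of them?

4

H = {P2, P3, P5, P6} meets every group (each contains at least one member of H), and |H| = 4.
The groups T2, T3, T4, T8 are pairwise disjoint, so any hitting set needs a separate element for each — at least 4. Hence 4 is optimal.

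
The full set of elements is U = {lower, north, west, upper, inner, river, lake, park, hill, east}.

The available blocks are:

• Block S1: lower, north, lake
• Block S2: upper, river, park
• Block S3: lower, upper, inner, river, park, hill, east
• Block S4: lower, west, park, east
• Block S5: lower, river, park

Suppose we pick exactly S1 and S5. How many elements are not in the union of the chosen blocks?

Union of S1, S5 = {lower, north, river, lake, park}.
Not covered: west, upper, inner, hill, east — 5 elements.

5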